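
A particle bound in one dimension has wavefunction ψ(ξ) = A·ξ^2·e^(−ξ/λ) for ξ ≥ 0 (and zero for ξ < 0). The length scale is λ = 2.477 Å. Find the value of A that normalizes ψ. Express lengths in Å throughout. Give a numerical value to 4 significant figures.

The normalization condition is ∫|ψ|² dξ = 1 from 0 to ∞.
∫|ψ|² dξ = A²·(3·λ^5/4).
Hence A² = 1/[3·λ^5/4].
Substituting λ = 2.477 gives A² = 0.014299, so A = 0.11958.

A ≈ 0.1196 Å^(-5/2)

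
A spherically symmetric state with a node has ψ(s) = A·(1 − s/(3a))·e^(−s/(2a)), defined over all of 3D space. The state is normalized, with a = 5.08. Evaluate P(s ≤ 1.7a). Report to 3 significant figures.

With dV = 4πs²ds, the probability is ∫|ψ|² dV over s ≤ 1.7a.
Normalization gives A² = 1/(8·π·a^3/3).
In terms of u = s/a (A², 4π and the length scale all cancel between numerator and denominator), P = [∫_{0}^{1.7} u^2·(1 - u/3)^2·e^(-u) du] / [∫_{0}^{∞} u^2·(1 - u/3)^2·e^(-u) du].
With ∫ u^2·(1 - u/3)^2·e^(-u) du = (-u^4 + 2·u^3 - 3·u^2 - 6·u - 6)·e^(-u)/9 + C, the region integral is ≈ 0.19177 and the full one is 2/3.
The region integral divided by the full integral gives P = 0.2877.

P ≈ 0.288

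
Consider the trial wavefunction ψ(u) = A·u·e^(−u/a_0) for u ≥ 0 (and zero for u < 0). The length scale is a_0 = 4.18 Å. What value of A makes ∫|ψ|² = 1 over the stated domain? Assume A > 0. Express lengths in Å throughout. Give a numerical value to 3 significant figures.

A ≈ 0.234 Å^(-3/2)

Require ∫ |ψ|² du = 1 over the whole domain.
∫|ψ|² du = A²·(a_0^3/4).
Plugging in a_0 = 4.18 yields A = 0.2340.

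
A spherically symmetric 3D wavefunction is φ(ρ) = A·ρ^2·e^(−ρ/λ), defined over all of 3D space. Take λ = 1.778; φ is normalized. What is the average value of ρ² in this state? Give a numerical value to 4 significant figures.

The expectation value is the |φ|²-weighted average of ρ^2: ∫ ρ^2|φ|² 4πρ² dρ.
With ∫₀^∞ ρ^8 e^(−αρ) dρ = 8!/α^9, evaluating both integrals, ⟨ρ²⟩ = 14·λ^2.
Putting λ = 1.778 gives 44.258.

⟨ρ^2⟩ ≈ 44.26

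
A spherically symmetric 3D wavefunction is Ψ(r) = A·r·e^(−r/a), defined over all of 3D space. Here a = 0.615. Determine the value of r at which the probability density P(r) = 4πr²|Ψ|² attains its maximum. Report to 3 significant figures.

Differentiate P(r) = 4πr²|Ψ|² with respect to r and set to zero.
Solving yields r = 2·a.
With a = 0.615, the most probable radial distance is 1.230.

r ≈ 1.23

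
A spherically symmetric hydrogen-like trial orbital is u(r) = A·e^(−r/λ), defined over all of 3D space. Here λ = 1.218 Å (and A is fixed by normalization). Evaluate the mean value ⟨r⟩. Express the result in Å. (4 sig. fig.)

The expectation value is the |u|²-weighted average of r: ∫ r|u|² 4πr² dr.
Using ∫₀^∞ rⁿ e^(−αr) dr = n!/αⁿ⁺¹, evaluating both integrals, ⟨r⟩ = 3·λ/2.
With λ = 1.218, ⟨r⟩ = 1.8270.

⟨r⟩ ≈ 1.827 Å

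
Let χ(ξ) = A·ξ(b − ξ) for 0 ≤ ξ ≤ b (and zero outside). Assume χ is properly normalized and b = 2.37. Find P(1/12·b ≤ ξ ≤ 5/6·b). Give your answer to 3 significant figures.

P ≈ 0.959

|χ|² is the probability density, so P = ∫_{1/12·b}^{5/6·b} |χ|² dξ.
The normalization integral ∫|χ|²dξ over the whole domain equals b^5/30·A², and A² cancels in the ratio.
In terms of u = ξ/b (A² and the length scale cancel between numerator and denominator), P = [∫_{1/12}^{5/6} u^2·(1 - u)^2 du] / [∫_{0}^{1} u^2·(1 - u)^2 du].
Using ∫ u^2·(1 - u)^2 du = u^3·(6·u^2 - 15·u + 10)/30, the numerator is ≈ 0.031981 and the denominator is 1/30.
Evaluating gives P = 4421/4608.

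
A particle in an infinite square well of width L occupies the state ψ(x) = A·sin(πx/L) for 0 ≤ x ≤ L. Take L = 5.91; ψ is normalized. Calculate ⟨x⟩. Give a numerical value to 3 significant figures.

The expectation value is the |ψ|²-weighted average of x: ∫ x|ψ|² dx.
With ∫₀^L sin²(nπx/L) dx = L/2, the ratio of the moment integral to the normalization integral gives ⟨x⟩ = L/2.
With L = 5.91, ⟨x⟩ = 2.955.

⟨x⟩ ≈ 2.96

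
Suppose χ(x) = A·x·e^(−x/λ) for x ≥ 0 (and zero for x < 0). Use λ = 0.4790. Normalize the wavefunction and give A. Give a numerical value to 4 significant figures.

The normalization condition is ∫|χ|² dx = 1 from 0 to ∞.
With ∫₀^∞ x^2 e^(−αx) dx = 2!/α^3, ∫|χ|² dx = A²·(λ^3/4).
So A² = (λ^3/4)^(−1).
With λ = 0.4790: A² = 36.396 and A = 6.0329.

A ≈ 6.033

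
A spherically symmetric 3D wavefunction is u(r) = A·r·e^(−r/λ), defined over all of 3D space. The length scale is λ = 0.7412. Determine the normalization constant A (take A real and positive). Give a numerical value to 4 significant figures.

A ≈ 0.6887

The normalization condition is ∫|u|² 4πr² dr = 1 from 0 to ∞.
In 3D with spherical symmetry the volume element is 4πr² dr.
Recall ∫₀^∞ r^m e^(−r/β) dr = m!·β^(m+1), ∫|u|² 4πr² dr = A²·(3·π·λ^5).
Hence A² = 1/[3·π·λ^5].
With λ = 0.7412: A² = 0.47430 and A = 0.68869.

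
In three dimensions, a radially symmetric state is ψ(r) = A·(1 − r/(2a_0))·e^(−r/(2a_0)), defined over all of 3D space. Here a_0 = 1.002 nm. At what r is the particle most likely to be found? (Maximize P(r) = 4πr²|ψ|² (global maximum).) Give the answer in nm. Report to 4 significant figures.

Differentiate P(r) = 4πr²|ψ|² with respect to r and set to zero.
Solving yields r = a_0·(√(5) + 3).
With a_0 = 1.002, the most probable radial distance is 5.2465 nm.

r ≈ 5.247 nm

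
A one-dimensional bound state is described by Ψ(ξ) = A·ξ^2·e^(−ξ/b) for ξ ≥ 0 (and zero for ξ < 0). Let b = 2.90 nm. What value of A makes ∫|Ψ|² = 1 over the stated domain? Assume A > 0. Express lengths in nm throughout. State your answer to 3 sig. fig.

A ≈ 0.0806 nm^(-5/2)

We need A² ∫|f|² dξ = 1, taking the integral from 0 to ∞.
∫|Ψ|² dξ = A²·(3·b^5/4).
With b = 2.90: A² = 0.006501 and A = 0.08063.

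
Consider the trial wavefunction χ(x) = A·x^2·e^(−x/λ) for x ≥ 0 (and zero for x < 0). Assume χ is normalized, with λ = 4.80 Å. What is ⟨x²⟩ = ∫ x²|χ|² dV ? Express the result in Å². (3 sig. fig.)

⟨x^2⟩ ≈ 173 Å^2

⟨x²⟩ = ∫ x^2 |χ|² dx over the full domain.
Evaluating both integrals, ⟨x²⟩ = 15·λ^2/2.
With λ = 4.80, ⟨x^2⟩ = 172.8.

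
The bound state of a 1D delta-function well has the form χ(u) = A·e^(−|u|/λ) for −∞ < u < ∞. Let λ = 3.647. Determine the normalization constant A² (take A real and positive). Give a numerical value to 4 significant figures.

A^2 ≈ 0.2742

We need A² ∫|f|² du = 1, taking the integral from −∞ to ∞.
With χ = A·e^(−|u|/λ), the integral evaluates to A²·[λ].
Setting this equal to 1 gives A² = 1/(λ).
Substituting λ = 3.647 gives A² = 0.27420, so A = 0.52364.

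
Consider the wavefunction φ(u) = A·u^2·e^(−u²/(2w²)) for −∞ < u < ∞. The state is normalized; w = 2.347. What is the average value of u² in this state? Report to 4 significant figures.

⟨u^2⟩ ≈ 13.77

The expectation value is the |φ|²-weighted average of u^2: ∫ u^2|φ|² du.
The ratio of the moment integral to the normalization integral gives ⟨u²⟩ = 5·w^2/2.
With w = 2.347, ⟨u^2⟩ = 13.771.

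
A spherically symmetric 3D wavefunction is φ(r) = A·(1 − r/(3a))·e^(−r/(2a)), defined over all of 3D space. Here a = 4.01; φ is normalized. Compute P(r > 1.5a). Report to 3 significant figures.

With dV = 4πr²dr, the probability is ∫|φ|² dV over r > 1.5a.
A² is fixed by ∫₀^∞ 4πr²|φ|² dr = 1, i.e. A² = (8·π·a^3/3)^(−1).
Substituting u = r/a, A², 4π and the length scale all cancel in the ratio: P = ∫_{1.5}^{∞} u^2·(1 - u/3)^2·e^(-u) du / ∫_{0}^{∞} u^2·(1 - u/3)^2·e^(-u) du.
An antiderivative of u^2·(1 - u/3)^2·e^(-u) is (-u^4 + 2·u^3 - 3·u^2 - 6·u - 6)·e^(-u)/9; evaluating from 1.5 to ∞ gives 107·e^(-3/2)/48, while the full integral is 2/3.
This evaluates to P = 0.7461.

P ≈ 0.746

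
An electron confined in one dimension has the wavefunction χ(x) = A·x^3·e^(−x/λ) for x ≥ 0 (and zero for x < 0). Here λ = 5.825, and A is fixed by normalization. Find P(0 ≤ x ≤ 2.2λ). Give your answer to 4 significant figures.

The probability is P = ∫ |χ|² dx over [0, 2.2λ].
The normalization integral ∫|χ|²dx over the whole domain equals 45·λ^7/8·A², and A² cancels in the ratio.
Let u = x/λ; then A² and the length scale cancel, so P = ∫_{0}^{2.2} u^6·e^(-2·u) du ÷ ∫_{0}^{∞} u^6·e^(-2·u) du.
With ∫ u^6·e^(-2·u) du = -(4·u^6 + 12·u^5 + 30·u^4 + 60·u^3 + 90·u^2 + 90·u + 45)·e^(-2·u)/8 + C, the region integral is ≈ 0.879496 and the full one is 45/8.
The result is P = 0.15635.

P ≈ 0.1564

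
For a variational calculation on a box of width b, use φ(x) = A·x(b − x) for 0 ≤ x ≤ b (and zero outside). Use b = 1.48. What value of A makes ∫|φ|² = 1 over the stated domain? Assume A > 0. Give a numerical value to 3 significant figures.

Normalization requires ∫|φ|² dx = 1, integrated from 0 to b.
Expanding the polynomial and integrating term by term, the integral (without the A² prefactor) comes out to b^5/30.
Substituting b = 1.48 gives A² = 4.225, so A = 2.055.

A ≈ 2.06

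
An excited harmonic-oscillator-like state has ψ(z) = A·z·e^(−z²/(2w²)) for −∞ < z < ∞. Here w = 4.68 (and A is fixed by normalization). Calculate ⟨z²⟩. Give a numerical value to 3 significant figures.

The expectation value is the |ψ|²-weighted average of z^2: ∫ z^2|ψ|² dz.
The ratio of the moment integral to the normalization integral gives ⟨z²⟩ = 3·w^2/2.
Putting w = 4.68 gives 32.85.

⟨z^2⟩ ≈ 32.9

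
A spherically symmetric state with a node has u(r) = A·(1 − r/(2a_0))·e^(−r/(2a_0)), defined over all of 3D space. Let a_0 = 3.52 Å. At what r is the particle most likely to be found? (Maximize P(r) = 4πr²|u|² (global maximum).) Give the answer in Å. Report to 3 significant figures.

r ≈ 18.4 Å

The maximum of P(r) = 4πr²|u|² occurs where its derivative vanishes.
This gives r = a_0·(√(5) + 3).
With a_0 = 3.52, the most probable radial distance is 18.43 Å.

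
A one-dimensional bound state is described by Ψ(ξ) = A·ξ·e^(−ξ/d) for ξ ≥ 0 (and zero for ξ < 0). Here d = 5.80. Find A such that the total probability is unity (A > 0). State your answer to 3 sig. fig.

A ≈ 0.143

We need A² ∫|f|² dξ = 1, taking the integral from 0 to ∞.
Using ∫₀^∞ ξⁿ e^(−αξ) dξ = n!/αⁿ⁺¹, carrying out the integral gives A² · d^3/4.
Setting this equal to 1 gives A² = 1/(d^3/4).
Substituting d = 5.80 gives A² = 0.02050, so A = 0.1432.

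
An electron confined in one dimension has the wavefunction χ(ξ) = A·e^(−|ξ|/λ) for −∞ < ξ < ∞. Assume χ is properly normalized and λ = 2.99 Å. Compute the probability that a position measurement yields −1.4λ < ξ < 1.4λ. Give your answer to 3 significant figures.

P ≈ 0.939

P = ∫_{−1.4λ}^{1.4λ} |χ(ξ)|² dξ.
The normalization integral ∫|χ|²dξ over the whole domain equals λ·A², and A² cancels in the ratio.
Both integrals are even about ξ = 0, so only the ξ ≥ 0 halves are needed (the factors of 2 cancel). Substituting u = ξ/λ, A² and the length scale cancel in the ratio: P = ∫_{0}^{1.4} e^(-2·u) du / ∫_{0}^{∞} e^(-2·u) du.
An antiderivative of e^(-2·u) is -e^(-2·u)/2; evaluating from 0 to 1.4 gives 1/2 - e^(-14/5)/2, while the full integral is 1/2.
This works out to P = 0.9392.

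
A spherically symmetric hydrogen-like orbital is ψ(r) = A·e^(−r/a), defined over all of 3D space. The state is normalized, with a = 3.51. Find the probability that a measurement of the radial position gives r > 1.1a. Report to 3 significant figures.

P ≈ 0.623

P = ∫ |ψ|² 4πr² dr over r > 1.1a.
The full normalization integral is A²·[π·a^3] = 1, fixing A².
Let u = r/a; then A², 4π and the length scale all cancel, so P = ∫_{1.1}^{∞} u^2·e^(-2·u) du ÷ ∫_{0}^{∞} u^2·e^(-2·u) du.
With ∫ u^2·e^(-2·u) du = -(2·u^2 + 2·u + 1)·e^(-2·u)/4 + C, the region integral is 281·e^(-11/5)/200 and the full one is 1/4.
Taking the ratio yields P = 0.6227.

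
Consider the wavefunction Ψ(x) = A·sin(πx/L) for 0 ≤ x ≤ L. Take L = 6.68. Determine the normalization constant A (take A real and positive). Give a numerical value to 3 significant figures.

The normalization condition is ∫|Ψ|² dx = 1 from 0 to L.
∫|Ψ|² dx = A²·(L/2).
Setting this equal to 1 gives A² = 1/(L/2).
Substituting L = 6.68 gives A² = 0.2994, so A = 0.5472.

A ≈ 0.547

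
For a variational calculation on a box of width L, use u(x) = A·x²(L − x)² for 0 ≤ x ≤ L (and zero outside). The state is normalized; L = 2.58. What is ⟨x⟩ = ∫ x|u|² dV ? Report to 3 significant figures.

⟨x⟩ ≈ 1.29

⟨x⟩ = ∫ x |u|² dx over the full domain.
Expanding the polynomial and integrating term by term, since the A² factors cancel between numerator and denominator, ⟨x⟩ = L/2.
Putting L = 2.58 gives 1.290.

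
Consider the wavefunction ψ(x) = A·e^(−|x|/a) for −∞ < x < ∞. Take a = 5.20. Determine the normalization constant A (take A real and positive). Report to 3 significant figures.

A ≈ 0.439

Require ∫ |ψ|² dx = 1 over the whole domain.
With ∫₀^∞ x^0 e^(−αx) dx = 0!/α^1, with ψ = A·e^(−|x|/a), the integral evaluates to A²·[a].
Plugging in a = 5.20 yields A = 0.4385.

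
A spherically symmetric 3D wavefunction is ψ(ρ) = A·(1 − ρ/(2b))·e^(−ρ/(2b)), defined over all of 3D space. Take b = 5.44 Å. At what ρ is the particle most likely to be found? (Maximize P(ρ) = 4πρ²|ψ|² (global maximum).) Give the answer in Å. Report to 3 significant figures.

ρ ≈ 28.5 Å

Differentiate P(ρ) = 4πρ²|ψ|² with respect to ρ and set to zero.
Solving yields ρ = b·(√(5) + 3).
With b = 5.44, the most probable radial distance is 28.48 Å.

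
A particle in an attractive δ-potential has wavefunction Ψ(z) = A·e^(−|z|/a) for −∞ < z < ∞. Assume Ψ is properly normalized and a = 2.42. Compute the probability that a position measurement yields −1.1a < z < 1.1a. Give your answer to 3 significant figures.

P ≈ 0.889

P = ∫_{−1.1a}^{1.1a} |Ψ(z)|² dz.
With A² fixed by ∫|Ψ|² = 1, i.e. A² = (a)^(−1), substitute and integrate.
By symmetry take twice the z ≥ 0 contribution in numerator and denominator; the 2's cancel. In terms of u = z/a (A² and the length scale cancel between numerator and denominator), P = [∫_{0}^{1.1} e^(-2·u) du] / [∫_{0}^{∞} e^(-2·u) du].
With ∫ e^(-2·u) du = -e^(-2·u)/2 + C, the region integral is 1/2 - e^(-11/5)/2 and the full one is 1/2.
The result is P = 0.8892.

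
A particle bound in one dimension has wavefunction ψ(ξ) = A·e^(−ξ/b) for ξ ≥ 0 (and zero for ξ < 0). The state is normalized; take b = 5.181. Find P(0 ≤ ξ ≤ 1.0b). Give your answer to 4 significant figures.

|ψ|² is the probability density, so P = ∫_{0}^{1.0b} |ψ|² dξ.
The normalization integral ∫|ψ|²dξ over the whole domain equals b/2·A², and A² cancels in the ratio.
Let u = ξ/b; then A² and the length scale cancel, so P = ∫_{0}^{1.0} e^(-2·u) du ÷ ∫_{0}^{∞} e^(-2·u) du.
Using ∫ e^(-2·u) du = -e^(-2·u)/2, the numerator is 1/2 - e^(-2)/2 and the denominator is 1/2.
The result is P = 0.86466.

P ≈ 0.8647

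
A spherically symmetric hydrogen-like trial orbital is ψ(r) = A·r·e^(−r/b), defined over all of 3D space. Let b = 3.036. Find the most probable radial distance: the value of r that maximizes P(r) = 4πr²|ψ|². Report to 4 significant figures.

r ≈ 6.072

Set d/dr [P(r) = 4πr²|ψ|²] = 0 and solve for r > 0.
This gives r = 2·b.
With b = 3.036, the most probable radial distance is 6.0720.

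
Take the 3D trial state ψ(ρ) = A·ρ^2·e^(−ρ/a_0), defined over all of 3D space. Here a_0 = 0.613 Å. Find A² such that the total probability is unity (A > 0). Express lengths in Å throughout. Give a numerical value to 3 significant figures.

A^2 ≈ 0.435 Å^(-7)

The normalization condition is ∫|ψ|² 4πρ² dρ = 1 from 0 to ∞.
Carrying out the integral gives A² · 45·π·a_0^7/2.
So A² = (45·π·a_0^7/2)^(−1).
Plugging in a_0 = 0.613 yields A = 0.6595.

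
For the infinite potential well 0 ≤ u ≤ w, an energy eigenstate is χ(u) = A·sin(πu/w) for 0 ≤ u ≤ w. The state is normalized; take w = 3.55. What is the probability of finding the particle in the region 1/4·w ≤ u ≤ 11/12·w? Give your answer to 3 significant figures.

P ≈ 0.905

|χ|² is the probability density, so P = ∫_{1/4·w}^{11/12·w} |χ|² du.
The normalization integral ∫|χ|²du over the whole domain equals w/2·A², and A² cancels in the ratio.
In terms of t = u/w (A² and the length scale cancel between numerator and denominator), P = [∫_{1/4}^{11/12} sin(π·t)^2 dt] / [∫_{0}^{1} sin(π·t)^2 dt].
Using ∫ sin(π·t)^2 dt = t/2 - sin(2·π·t)/(4·π), the numerator is 3/(8·π) + 1/3 and the denominator is 1/2.
The result is P = (9 + 8·π)/(12·π).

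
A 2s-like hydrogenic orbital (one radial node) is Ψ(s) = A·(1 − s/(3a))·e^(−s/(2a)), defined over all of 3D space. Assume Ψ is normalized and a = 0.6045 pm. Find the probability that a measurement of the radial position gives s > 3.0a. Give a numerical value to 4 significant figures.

P = ∫ |Ψ|² 4πs² ds over s > 3.0a.
The full normalization integral is A²·[8·π·a^3/3] = 1, fixing A².
Let u = s/a; then A², 4π and the length scale all cancel, so P = ∫_{3.0}^{∞} u^2·(1 - u/3)^2·e^(-u) du ÷ ∫_{0}^{∞} u^2·(1 - u/3)^2·e^(-u) du.
With ∫ u^2·(1 - u/3)^2·e^(-u) du = (-u^4 + 2·u^3 - 3·u^2 - 6·u - 6)·e^(-u)/9 + C, the region integral is 26·e^(-3)/3 and the full one is 2/3.
This evaluates to P = 0.64723.

P ≈ 0.6472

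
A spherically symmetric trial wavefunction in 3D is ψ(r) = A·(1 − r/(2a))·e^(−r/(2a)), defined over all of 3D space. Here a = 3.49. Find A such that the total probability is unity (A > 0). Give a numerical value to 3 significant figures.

A ≈ 0.0306

Require ∫ |ψ|² 4πr² dr = 1 over the whole domain.
In 3D with spherical symmetry the volume element is 4πr² dr.
Using ∫₀^∞ rⁿ e^(−αr) dr = n!/αⁿ⁺¹, ∫|ψ|² 4πr² dr = A²·(8·π·a^3).
Hence A² = 1/[8·π·a^3].
Plugging in a = 3.49 yields A = 0.03059.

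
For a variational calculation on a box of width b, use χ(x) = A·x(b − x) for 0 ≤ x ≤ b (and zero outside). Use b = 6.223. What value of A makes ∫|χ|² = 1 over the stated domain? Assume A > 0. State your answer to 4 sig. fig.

Require ∫ |χ|² dx = 1 over the whole domain.
∫|χ|² dx = A²·(b^5/30).
So A² = (b^5/30)^(−1).
Substituting b = 6.223 gives A² = 0.0032146, so A = 0.056697.

A ≈ 0.05670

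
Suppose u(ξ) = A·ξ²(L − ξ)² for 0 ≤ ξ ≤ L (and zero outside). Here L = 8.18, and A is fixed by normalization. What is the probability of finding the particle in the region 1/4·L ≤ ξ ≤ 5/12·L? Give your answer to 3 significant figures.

|u|² is the probability density, so P = ∫_{1/4·L}^{5/12·L} |u|² dξ.
Since A² = 1/(L^9/630), this is the region integral divided by the full normalization integral.
Let t = ξ/L; then A² and the length scale cancel, so P = ∫_{1/4}^{5/12} t^4·(1 - t)^4 dt ÷ ∫_{0}^{1} t^4·(1 - t)^4 dt.
An antiderivative of t^4·(1 - t)^4 is t^5·(70·t^4 - 315·t^3 + 540·t^2 - 420·t + 126)/630; evaluating from 1/4 to 5/12 gives ≈ 0.00040223, while the full integral is 1/630.
Taking the ratio, P = 0.2534.

P ≈ 0.253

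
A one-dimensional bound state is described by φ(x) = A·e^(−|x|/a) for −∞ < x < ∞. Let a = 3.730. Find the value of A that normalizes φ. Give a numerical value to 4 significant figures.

The normalization condition is ∫|φ|² dx = 1 from −∞ to ∞.
The integral (without the A² prefactor) comes out to a.
Substituting a = 3.730 gives A² = 0.26810, so A = 0.51778.

A ≈ 0.5178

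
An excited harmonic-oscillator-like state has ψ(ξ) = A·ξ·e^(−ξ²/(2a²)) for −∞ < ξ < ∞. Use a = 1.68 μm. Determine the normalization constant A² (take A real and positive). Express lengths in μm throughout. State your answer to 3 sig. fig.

Require ∫ |ψ|² dξ = 1 over the whole domain.
With ∫_{−∞}^{∞} ξ^(2m) e^(−αξ²) dξ = (2m−1)!!·√π / (2^m α^(m+1/2)), the integral (without the A² prefactor) comes out to √(π)·a^3/2.
Setting this equal to 1 gives A² = 1/(√(π)·a^3/2).
With a = 1.68: A² = 0.2380 and A = 0.4878.

A^2 ≈ 0.238 μm^(-3)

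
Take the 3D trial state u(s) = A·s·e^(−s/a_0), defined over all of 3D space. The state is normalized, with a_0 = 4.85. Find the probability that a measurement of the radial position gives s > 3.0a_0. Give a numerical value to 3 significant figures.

P ≈ 0.285

With dV = 4πs²ds, the probability is ∫|u|² dV over s > 3.0a_0.
The full normalization integral is A²·[3·π·a_0^5] = 1, fixing A².
In terms of t = s/a_0 (A², 4π and the length scale all cancel between numerator and denominator), P = [∫_{3.0}^{∞} t^4·e^(-2·t) dt] / [∫_{0}^{∞} t^4·e^(-2·t) dt].
Using ∫ t^4·e^(-2·t) dt = -(t^4/2 + t^3 + 3·t^2/2 + 3·t/2 + 3/4)·e^(-2·t), the numerator is 345·e^(-6)/4 and the denominator is 3/4.
The region integral divided by the full integral gives P = 0.2851.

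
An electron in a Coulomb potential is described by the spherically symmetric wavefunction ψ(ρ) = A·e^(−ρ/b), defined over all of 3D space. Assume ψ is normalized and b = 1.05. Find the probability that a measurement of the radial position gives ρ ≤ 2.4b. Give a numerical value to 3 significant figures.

Integrate the radial probability density 4πρ²|ψ|² over ρ ≤ 2.4b.
A² is fixed by ∫₀^∞ 4πρ²|ψ|² dρ = 1, i.e. A² = (π·b^3)^(−1).
In terms of u = ρ/b (A², 4π and the length scale all cancel between numerator and denominator), P = [∫_{0}^{2.4} u^2·e^(-2·u) du] / [∫_{0}^{∞} u^2·e^(-2·u) du].
With ∫ u^2·e^(-2·u) du = -(2·u^2 + 2·u + 1)·e^(-2·u)/4 + C, the region integral is 1/4 - 433·e^(-24/5)/100 and the full one is 1/4.
Taking the ratio yields P = 0.8575.

P ≈ 0.857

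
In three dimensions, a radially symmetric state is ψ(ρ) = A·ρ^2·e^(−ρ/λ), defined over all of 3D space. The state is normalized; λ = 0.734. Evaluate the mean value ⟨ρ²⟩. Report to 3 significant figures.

The expectation value is the |ψ|²-weighted average of ρ^2: ∫ ρ^2|ψ|² 4πρ² dρ.
Since the A² factors cancel between numerator and denominator, ⟨ρ²⟩ = 14·λ^2.
With λ = 0.734, ⟨ρ^2⟩ = 7.543.

⟨ρ^2⟩ ≈ 7.54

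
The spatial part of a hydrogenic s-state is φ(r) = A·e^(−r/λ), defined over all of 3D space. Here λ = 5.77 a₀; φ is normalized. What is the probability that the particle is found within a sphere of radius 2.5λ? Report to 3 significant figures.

P ≈ 0.875

With dV = 4πr²dr, the probability is ∫|φ|² dV over r ≤ 2.5λ.
Normalization gives A² = 1/(π·λ^3).
In terms of u = r/λ (A², 4π and the length scale all cancel between numerator and denominator), P = [∫_{0}^{2.5} u^2·e^(-2·u) du] / [∫_{0}^{∞} u^2·e^(-2·u) du].
Using ∫ u^2·e^(-2·u) du = -(2·u^2 + 2·u + 1)·e^(-2·u)/4, the numerator is 1/4 - 37·e^(-5)/8 and the denominator is 1/4.
Taking the ratio yields P = 0.8753.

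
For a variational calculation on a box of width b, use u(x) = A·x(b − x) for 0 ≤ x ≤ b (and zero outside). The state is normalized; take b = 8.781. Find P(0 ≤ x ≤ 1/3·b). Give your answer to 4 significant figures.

P = ∫_{0}^{1/3·b} |u(x)|² dx.
Since A² = 1/(b^5/30), this is the region integral divided by the full normalization integral.
Let t = x/b; then A² and the length scale cancel, so P = ∫_{0}^{1/3} t^2·(1 - t)^2 dt ÷ ∫_{0}^{1} t^2·(1 - t)^2 dt.
Using ∫ t^2·(1 - t)^2 dt = t^3·(6·t^2 - 15·t + 10)/30, the numerator is 17/2430 and the denominator is 1/30.
Taking the ratio, P = 17/81.

P ≈ 0.2099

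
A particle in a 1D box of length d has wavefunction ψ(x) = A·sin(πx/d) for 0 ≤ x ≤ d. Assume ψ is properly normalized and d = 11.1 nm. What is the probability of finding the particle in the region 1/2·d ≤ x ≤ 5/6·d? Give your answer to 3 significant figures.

P ≈ 0.471

The probability is P = ∫ |ψ|² dx over [1/2·d, 5/6·d].
The normalization integral ∫|ψ|²dx over the whole domain equals d/2·A², and A² cancels in the ratio.
In terms of u = x/d (A² and the length scale cancel between numerator and denominator), P = [∫_{1/2}^{5/6} sin(π·u)^2 du] / [∫_{0}^{1} sin(π·u)^2 du].
An antiderivative of sin(π·u)^2 is u/2 - sin(2·π·u)/(4·π); evaluating from 1/2 to 5/6 gives √(3)/(8·π) + 1/6, while the full integral is 1/2.
Taking the ratio, P = (√(3)/4 + π/3)/π.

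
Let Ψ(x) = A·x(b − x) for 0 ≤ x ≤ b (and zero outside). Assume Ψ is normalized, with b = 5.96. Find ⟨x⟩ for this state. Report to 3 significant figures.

The expectation value is the |Ψ|²-weighted average of x: ∫ x|Ψ|² dx.
Evaluating both integrals, ⟨x⟩ = b/2.
Putting b = 5.96 gives 2.980.

⟨x⟩ ≈ 2.98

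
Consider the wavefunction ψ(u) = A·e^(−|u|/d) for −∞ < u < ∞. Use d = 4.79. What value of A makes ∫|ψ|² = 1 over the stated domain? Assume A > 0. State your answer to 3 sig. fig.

Normalization requires ∫|ψ|² du = 1, integrated from −∞ to ∞.
Carrying out the integral gives A² · d.
So A² = (d)^(−1).
Substituting d = 4.79 gives A² = 0.2088, so A = 0.4569.

A ≈ 0.457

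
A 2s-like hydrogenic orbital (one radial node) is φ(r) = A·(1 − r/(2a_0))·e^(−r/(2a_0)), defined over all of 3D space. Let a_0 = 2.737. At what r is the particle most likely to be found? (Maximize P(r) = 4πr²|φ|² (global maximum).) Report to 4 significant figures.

The maximum of P(r) = 4πr²|φ|² occurs where its derivative vanishes.
Solving yields r = a_0·(√(5) + 3).
With a_0 = 2.737, the most probable radial distance is 14.331.

r ≈ 14.33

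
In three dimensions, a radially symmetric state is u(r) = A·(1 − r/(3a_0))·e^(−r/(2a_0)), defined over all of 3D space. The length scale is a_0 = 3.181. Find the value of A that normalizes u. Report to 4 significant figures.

We need A² ∫|f|² 4πr² dr = 1, taking the integral from 0 to ∞.
With ∫₀^∞ r^4 e^(−αr) dr = 4!/α^5, with u = A·(1 − r/(3a_0))·e^(−r/(2a_0)), the integral evaluates to A²·[8·π·a_0^3/3].
Setting this equal to 1 gives A² = 1/(8·π·a_0^3/3).
Substituting a_0 = 3.181 gives A² = 0.0037084, so A = 0.060897.

A ≈ 0.06090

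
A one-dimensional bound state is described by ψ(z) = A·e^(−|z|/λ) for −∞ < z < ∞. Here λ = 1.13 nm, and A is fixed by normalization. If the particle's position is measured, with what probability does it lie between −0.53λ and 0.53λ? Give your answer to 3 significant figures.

|ψ|² is the probability density, so P = ∫_{−0.53λ}^{0.53λ} |ψ|² dz.
The normalization integral ∫|ψ|²dz over the whole domain equals λ·A², and A² cancels in the ratio.
Both integrals are even about z = 0, so only the z ≥ 0 halves are needed (the factors of 2 cancel). Substituting u = z/λ, A² and the length scale cancel in the ratio: P = ∫_{0}^{0.53} e^(-2·u) du / ∫_{0}^{∞} e^(-2·u) du.
With ∫ e^(-2·u) du = -e^(-2·u)/2 + C, the region integral is 1/2 - e^(-53/50)/2 and the full one is 1/2.
Evaluating gives P = 0.6535.

P ≈ 0.654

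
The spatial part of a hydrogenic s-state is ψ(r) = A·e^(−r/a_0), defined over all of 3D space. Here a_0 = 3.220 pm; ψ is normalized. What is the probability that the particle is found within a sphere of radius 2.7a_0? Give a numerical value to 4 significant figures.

Integrate the radial probability density 4πr²|ψ|² over r ≤ 2.7a_0.
Normalization gives A² = 1/(π·a_0^3).
In terms of u = r/a_0 (A², 4π and the length scale all cancel between numerator and denominator), P = [∫_{0}^{2.7} u^2·e^(-2·u) du] / [∫_{0}^{∞} u^2·e^(-2·u) du].
Using ∫ u^2·e^(-2·u) du = -(2·u^2 + 2·u + 1)·e^(-2·u)/4, the numerator is 1/4 - 1049·e^(-27/5)/200 and the denominator is 1/4.
This evaluates to P = 0.90524.

P ≈ 0.9052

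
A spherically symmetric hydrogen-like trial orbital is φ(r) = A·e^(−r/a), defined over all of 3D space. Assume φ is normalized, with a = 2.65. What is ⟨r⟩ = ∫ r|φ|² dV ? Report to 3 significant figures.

The expectation value is the |φ|²-weighted average of r: ∫ r|φ|² 4πr² dr.
Using ∫₀^∞ rⁿ e^(−αr) dr = n!/αⁿ⁺¹, evaluating both integrals, ⟨r⟩ = 3·a/2.
With a = 2.65, ⟨r⟩ = 3.975.

⟨r⟩ ≈ 3.98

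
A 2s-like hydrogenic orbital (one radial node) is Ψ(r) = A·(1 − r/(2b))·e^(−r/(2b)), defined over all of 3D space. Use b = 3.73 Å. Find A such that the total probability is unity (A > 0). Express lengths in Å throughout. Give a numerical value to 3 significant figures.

A ≈ 0.0277 Å^(-3/2)

Require ∫ |Ψ|² 4πr² dr = 1 over the whole domain.
Carrying out the integral gives A² · 8·π·b^3.
So A² = (8·π·b^3)^(−1).
Substituting b = 3.73 gives A² = 0.0007667, so A = 0.02769.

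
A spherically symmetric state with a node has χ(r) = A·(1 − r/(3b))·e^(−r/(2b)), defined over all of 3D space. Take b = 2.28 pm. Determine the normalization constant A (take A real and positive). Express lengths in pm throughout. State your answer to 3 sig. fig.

Require ∫ |χ|² 4πr² dr = 1 over the whole domain.
In 3D with spherical symmetry the volume element is 4πr² dr.
∫|χ|² 4πr² dr = A²·(8·π·b^3/3).
With b = 2.28: A² = 0.01007 and A = 0.1004.

A ≈ 0.100 pm^(-3/2)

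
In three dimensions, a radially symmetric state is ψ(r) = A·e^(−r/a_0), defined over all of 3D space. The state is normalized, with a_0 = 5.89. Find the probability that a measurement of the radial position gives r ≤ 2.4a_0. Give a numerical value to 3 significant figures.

P ≈ 0.857

Integrate the radial probability density 4πr²|ψ|² over r ≤ 2.4a_0.
Normalization gives A² = 1/(π·a_0^3).
Substituting u = r/a_0, A², 4π and the length scale all cancel in the ratio: P = ∫_{0}^{2.4} u^2·e^(-2·u) du / ∫_{0}^{∞} u^2·e^(-2·u) du.
With ∫ u^2·e^(-2·u) du = -(2·u^2 + 2·u + 1)·e^(-2·u)/4 + C, the region integral is 1/4 - 433·e^(-24/5)/100 and the full one is 1/4.
Taking the ratio yields P = 0.8575.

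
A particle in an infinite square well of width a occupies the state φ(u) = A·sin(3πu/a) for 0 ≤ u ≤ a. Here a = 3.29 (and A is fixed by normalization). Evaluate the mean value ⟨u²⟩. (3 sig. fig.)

By definition ⟨u²⟩ = ∫ u^2 |φ(u)|² du.
With ∫₀^a sin²(nπu/a) du = a/2, evaluating both integrals, ⟨u²⟩ = -a^2/(18·π^2) + a^2/3.
Putting a = 3.29 gives 3.547.

⟨u^2⟩ ≈ 3.55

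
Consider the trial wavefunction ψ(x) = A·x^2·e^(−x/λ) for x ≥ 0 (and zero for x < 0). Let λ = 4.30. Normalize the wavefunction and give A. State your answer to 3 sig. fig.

Normalization requires ∫|ψ|² dx = 1, integrated from 0 to ∞.
With ∫₀^∞ x^4 e^(−αx) dx = 4!/α^5, with ψ = A·x^2·e^(−x/λ), the integral evaluates to A²·[3·λ^5/4].
So A² = (3·λ^5/4)^(−1).
Plugging in λ = 4.30 yields A = 0.03012.

A ≈ 0.0301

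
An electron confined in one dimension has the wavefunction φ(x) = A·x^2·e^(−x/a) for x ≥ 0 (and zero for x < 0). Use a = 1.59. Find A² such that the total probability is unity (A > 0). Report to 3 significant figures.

The normalization condition is ∫|φ|² dx = 1 from 0 to ∞.
Recall ∫₀^∞ x^m e^(−x/β) dx = m!·β^(m+1), carrying out the integral gives A² · 3·a^5/4.
So A² = (3·a^5/4)^(−1).
With a = 1.59: A² = 0.1312 and A = 0.3622.

A^2 ≈ 0.131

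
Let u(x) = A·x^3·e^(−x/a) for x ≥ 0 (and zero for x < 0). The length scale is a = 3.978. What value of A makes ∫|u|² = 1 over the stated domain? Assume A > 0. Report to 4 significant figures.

A ≈ 0.003358

Require ∫ |u|² dx = 1 over the whole domain.
∫|u|² dx = A²·(45·a^7/8).
Setting this equal to 1 gives A² = 1/(45·a^7/8).
With a = 3.978: A² = 0.000011278 and A = 0.0033582.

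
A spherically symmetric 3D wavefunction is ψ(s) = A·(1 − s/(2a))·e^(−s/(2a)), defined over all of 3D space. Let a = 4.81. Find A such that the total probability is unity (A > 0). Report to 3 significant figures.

We need A² ∫|f|² 4πs² ds = 1, taking the integral from 0 to ∞.
Recall ∫₀^∞ s^m e^(−s/β) ds = m!·β^(m+1), the integral (without the A² prefactor) comes out to 8·π·a^3.
Setting this equal to 1 gives A² = 1/(8·π·a^3).
With a = 4.81: A² = 0.0003575 and A = 0.01891.

A ≈ 0.0189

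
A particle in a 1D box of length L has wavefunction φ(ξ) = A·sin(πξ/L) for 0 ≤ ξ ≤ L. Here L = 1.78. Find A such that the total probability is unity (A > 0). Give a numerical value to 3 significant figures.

A ≈ 1.06

Require ∫ |φ|² dξ = 1 over the whole domain.
Using sin²θ = (1 − cos 2θ)/2, with φ = A·sin(πξ/L), the integral evaluates to A²·[L/2].
So A² = (L/2)^(−1).
Substituting L = 1.78 gives A² = 1.124, so A = 1.060.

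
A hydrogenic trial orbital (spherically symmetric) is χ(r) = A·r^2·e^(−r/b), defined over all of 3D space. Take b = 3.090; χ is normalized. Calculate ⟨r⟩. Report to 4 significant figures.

⟨r⟩ ≈ 10.82

The expectation value is the |χ|²-weighted average of r: ∫ r|χ|² 4πr² dr.
With ∫₀^∞ r^7 e^(−αr) dr = 7!/α^8, since the A² factors cancel between numerator and denominator, ⟨r⟩ = 7·b/2.
With b = 3.090, ⟨r⟩ = 10.815.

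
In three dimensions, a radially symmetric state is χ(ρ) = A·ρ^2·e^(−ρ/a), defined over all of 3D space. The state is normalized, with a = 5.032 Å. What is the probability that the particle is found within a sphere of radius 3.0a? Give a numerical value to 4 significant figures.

Integrate the radial probability density 4πρ²|χ|² over ρ ≤ 3.0a.
The full normalization integral is A²·[45·π·a^7/2] = 1, fixing A².
Substituting u = ρ/a, A², 4π and the length scale all cancel in the ratio: P = ∫_{0}^{3.0} u^6·e^(-2·u) du / ∫_{0}^{∞} u^6·e^(-2·u) du.
Using ∫ u^6·e^(-2·u) du = -(4·u^6 + 12·u^5 + 30·u^4 + 60·u^3 + 90·u^2 + 90·u + 45)·e^(-2·u)/8, the numerator is ≈ 2.21455 and the denominator is 45/8.
Taking the ratio yields P = 0.39370.

P ≈ 0.3937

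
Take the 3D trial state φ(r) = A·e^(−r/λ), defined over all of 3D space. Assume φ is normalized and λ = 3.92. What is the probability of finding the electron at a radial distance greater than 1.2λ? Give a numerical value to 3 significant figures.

With dV = 4πr²dr, the probability is ∫|φ|² dV over r > 1.2λ.
A² is fixed by ∫₀^∞ 4πr²|φ|² dr = 1, i.e. A² = (π·λ^3)^(−1).
In terms of u = r/λ (A², 4π and the length scale all cancel between numerator and denominator), P = [∫_{1.2}^{∞} u^2·e^(-2·u) du] / [∫_{0}^{∞} u^2·e^(-2·u) du].
An antiderivative of u^2·e^(-2·u) is -(2·u^2 + 2·u + 1)·e^(-2·u)/4; evaluating from 1.2 to ∞ gives 157·e^(-12/5)/100, while the full integral is 1/4.
Taking the ratio yields P = 0.5697.

P ≈ 0.570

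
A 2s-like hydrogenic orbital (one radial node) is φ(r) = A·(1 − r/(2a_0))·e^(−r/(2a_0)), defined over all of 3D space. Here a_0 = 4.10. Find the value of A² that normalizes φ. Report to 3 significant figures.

The normalization condition is ∫|φ|² 4πr² dr = 1 from 0 to ∞.
The integral (without the A² prefactor) comes out to 8·π·a_0^3.
With a_0 = 4.10: A² = 0.0005773 and A = 0.02403.

A^2 ≈ 0.000577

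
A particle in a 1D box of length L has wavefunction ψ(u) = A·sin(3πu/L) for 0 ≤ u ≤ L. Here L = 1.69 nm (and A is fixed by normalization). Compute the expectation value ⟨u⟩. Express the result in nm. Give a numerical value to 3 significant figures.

⟨u⟩ ≈ 0.845 nm

⟨u⟩ = ∫ u |ψ|² du over the full domain.
With ∫₀^L sin²(nπu/L) du = L/2, since the A² factors cancel between numerator and denominator, ⟨u⟩ = L/2.
Putting L = 1.69 gives 0.8450.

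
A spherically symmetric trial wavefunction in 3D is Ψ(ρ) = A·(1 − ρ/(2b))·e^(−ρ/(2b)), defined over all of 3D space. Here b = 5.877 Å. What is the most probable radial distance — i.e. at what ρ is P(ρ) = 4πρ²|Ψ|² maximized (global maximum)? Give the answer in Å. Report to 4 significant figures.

Differentiate P(ρ) = 4πρ²|Ψ|² with respect to ρ and set to zero.
This gives ρ = b·(√(5) + 3).
With b = 5.877, the most probable radial distance is 30.772 Å.

ρ ≈ 30.77 Å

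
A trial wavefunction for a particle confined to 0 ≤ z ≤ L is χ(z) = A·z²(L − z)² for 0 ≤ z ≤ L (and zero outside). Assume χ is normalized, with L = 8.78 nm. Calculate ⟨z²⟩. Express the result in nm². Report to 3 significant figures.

⟨z^2⟩ ≈ 21.0 nm^2

By definition ⟨z²⟩ = ∫ z^2 |χ(z)|² dz.
Expanding the polynomial and integrating term by term, evaluating both integrals, ⟨z²⟩ = 3·L^2/11.
With L = 8.78, ⟨z^2⟩ = 21.02.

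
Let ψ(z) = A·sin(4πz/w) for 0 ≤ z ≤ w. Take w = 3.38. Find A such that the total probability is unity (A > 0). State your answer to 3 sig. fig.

A ≈ 0.769

Normalization requires ∫|ψ|² dz = 1, integrated from 0 to w.
Using sin²θ = (1 − cos 2θ)/2, the integral (without the A² prefactor) comes out to w/2.
Substituting w = 3.38 gives A² = 0.5917, so A = 0.7692.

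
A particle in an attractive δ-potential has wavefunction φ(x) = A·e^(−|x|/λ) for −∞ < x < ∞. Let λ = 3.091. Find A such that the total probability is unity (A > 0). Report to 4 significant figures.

A ≈ 0.5688

Require ∫ |φ|² dx = 1 over the whole domain.
∫|φ|² dx = A²·(λ).
So A² = (λ)^(−1).
Plugging in λ = 3.091 yields A = 0.56879.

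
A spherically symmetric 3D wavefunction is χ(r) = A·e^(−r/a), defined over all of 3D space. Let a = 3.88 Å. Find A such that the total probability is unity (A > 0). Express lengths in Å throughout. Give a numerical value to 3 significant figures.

A ≈ 0.0738 Å^(-3/2)

We need A² ∫|f|² 4πr² dr = 1, taking the integral from 0 to ∞.
(Spherical symmetry: dV = 4πr² dr.)
With χ = A·e^(−r/a), the integral evaluates to A²·[π·a^3].
Setting this equal to 1 gives A² = 1/(π·a^3).
With a = 3.88: A² = 0.005449 and A = 0.07382.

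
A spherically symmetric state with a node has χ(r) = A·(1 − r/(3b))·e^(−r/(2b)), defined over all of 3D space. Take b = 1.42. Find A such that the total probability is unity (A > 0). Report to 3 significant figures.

We need A² ∫|f|² 4πr² dr = 1, taking the integral from 0 to ∞.
In 3D with spherical symmetry the volume element is 4πr² dr.
Recall ∫₀^∞ r^m e^(−r/β) dr = m!·β^(m+1), the integral (without the A² prefactor) comes out to 8·π·b^3/3.
Setting this equal to 1 gives A² = 1/(8·π·b^3/3).
Plugging in b = 1.42 yields A = 0.2042.

A ≈ 0.204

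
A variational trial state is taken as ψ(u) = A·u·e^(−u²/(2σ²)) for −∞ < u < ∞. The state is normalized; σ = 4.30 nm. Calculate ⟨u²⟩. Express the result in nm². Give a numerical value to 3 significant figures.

⟨u²⟩ = ∫ u^2 |ψ|² du over the full domain.
Evaluating both integrals, ⟨u²⟩ = 3·σ^2/2.
With σ = 4.30, ⟨u^2⟩ = 27.74.

⟨u^2⟩ ≈ 27.7 nm^2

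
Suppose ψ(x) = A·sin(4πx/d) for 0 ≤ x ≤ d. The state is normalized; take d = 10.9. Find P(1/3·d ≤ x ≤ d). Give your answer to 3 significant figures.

P ≈ 0.701

P = ∫_{1/3·d}^{d} |ψ(x)|² dx.
Since A² = 1/(d/2), this is the region integral divided by the full normalization integral.
In terms of u = x/d (A² and the length scale cancel between numerator and denominator), P = [∫_{1/3}^{1} sin(4·π·u)^2 du] / [∫_{0}^{1} sin(4·π·u)^2 du].
With ∫ sin(4·π·u)^2 du = u/2 - sin(4·π·u)·cos(4·π·u)/(8·π) + C, the region integral is √(3)/(32·π) + 1/3 and the full one is 1/2.
Taking the ratio, P = √(3)/(16·π) + 2/3.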